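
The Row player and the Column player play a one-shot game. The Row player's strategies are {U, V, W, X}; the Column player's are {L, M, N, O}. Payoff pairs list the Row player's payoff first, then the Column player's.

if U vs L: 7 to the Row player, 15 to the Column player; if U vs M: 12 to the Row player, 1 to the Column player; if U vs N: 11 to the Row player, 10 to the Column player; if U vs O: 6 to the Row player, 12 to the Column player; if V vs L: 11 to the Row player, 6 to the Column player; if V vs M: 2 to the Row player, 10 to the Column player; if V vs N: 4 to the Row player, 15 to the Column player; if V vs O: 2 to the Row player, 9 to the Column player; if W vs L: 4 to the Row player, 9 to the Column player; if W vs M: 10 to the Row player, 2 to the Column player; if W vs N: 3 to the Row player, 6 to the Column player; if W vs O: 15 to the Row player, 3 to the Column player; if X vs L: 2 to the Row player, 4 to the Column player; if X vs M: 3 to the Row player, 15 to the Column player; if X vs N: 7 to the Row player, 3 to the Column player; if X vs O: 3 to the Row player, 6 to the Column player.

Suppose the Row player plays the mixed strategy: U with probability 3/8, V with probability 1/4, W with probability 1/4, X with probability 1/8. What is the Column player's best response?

Compute the Column player's expected payoff from each pure strategy against the given mix.
L: (3/8)·15 + (1/4)·6 + (1/4)·9 + (1/8)·4 = 79/8
M: (3/8)·1 + (1/4)·10 + (1/4)·2 + (1/8)·15 = 21/4
N: (3/8)·10 + (1/4)·15 + (1/4)·6 + (1/8)·3 = 75/8
O: (3/8)·12 + (1/4)·9 + (1/4)·3 + (1/8)·6 = 33/4
Highest expected payoff is 79/8, from L.

L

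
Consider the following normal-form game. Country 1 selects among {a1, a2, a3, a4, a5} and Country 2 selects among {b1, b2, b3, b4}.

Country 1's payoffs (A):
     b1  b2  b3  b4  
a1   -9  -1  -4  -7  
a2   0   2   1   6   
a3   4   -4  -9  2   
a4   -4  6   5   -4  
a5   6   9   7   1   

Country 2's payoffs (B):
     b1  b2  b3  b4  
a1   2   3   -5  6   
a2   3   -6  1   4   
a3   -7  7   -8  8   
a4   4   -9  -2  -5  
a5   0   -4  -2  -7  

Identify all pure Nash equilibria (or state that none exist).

Check mutual best responses: a cell is a NE iff neither player can gain by unilaterally deviating.
Country 1's best responses — vs b1: a5 (payoff 6); vs b2: a5 (payoff 9); vs b3: a5 (payoff 7); vs b4: a2 (payoff 6).
Country 2's best responses — vs a1: b4 (payoff 6); vs a2: b4 (payoff 4); vs a3: b4 (payoff 8); vs a4: b1 (payoff 4); vs a5: b1 (payoff 0).
Mutual best responses occur at (a2, b4) and (a5, b1); at each, neither player gains by switching.

(a2, b4) and (a5, b1)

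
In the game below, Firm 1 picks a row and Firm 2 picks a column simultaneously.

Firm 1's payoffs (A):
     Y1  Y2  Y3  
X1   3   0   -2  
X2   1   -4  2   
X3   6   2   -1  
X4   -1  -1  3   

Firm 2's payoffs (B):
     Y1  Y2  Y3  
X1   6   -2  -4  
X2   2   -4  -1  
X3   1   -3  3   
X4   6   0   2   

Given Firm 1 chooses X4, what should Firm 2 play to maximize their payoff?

With Firm 1 fixed at X4, Firm 2's payoffs are: Y1 → 6, Y2 → 0, Y3 → 2.
The maximum is 6, achieved by Y1.

Y1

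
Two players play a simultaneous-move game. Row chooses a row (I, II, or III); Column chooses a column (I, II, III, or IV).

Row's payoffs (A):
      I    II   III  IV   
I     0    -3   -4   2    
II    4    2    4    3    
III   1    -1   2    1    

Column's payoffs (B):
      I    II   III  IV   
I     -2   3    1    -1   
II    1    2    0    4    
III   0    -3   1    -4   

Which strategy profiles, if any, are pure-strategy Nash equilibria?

(II, IV)

Find each player's best response to every opponent strategy; NE are the intersections.
Row's best responses — vs I: II (payoff 4); vs II: II (payoff 2); vs III: II (payoff 4); vs IV: II (payoff 3).
Column's best responses — vs I: II (payoff 3); vs II: IV (payoff 4); vs III: III (payoff 1).
The only mutual best response is (II, IV); neither player gains by switching there.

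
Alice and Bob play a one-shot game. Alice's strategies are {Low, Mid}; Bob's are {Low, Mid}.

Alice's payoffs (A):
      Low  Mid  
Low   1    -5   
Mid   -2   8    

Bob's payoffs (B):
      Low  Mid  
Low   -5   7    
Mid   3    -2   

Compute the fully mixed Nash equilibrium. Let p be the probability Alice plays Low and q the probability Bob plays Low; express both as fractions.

In a mixed NE each player is indifferent between their pure strategies, so the opponent's mix sets the indifference.
Bob indifferent between Low and Mid: p·(-5) + (1−p)·3 = p·7 + (1−p)·(-2) ⟹ 3 + (-8)p = (-2) + 9p ⟹ p = 5/17.
Alice indifferent between Low and Mid: q·1 + (1−q)·(-5) = q·(-2) + (1−q)·8 ⟹ (-5) + 6q = 8 + (-10)q ⟹ q = 13/16.

p = 5/17, q = 13/16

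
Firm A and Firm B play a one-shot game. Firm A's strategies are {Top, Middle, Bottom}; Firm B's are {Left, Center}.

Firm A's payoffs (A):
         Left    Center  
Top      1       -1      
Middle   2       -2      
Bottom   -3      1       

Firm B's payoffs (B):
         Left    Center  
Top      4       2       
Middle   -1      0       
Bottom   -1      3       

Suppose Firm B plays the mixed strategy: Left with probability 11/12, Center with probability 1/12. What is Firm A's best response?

Middle

Firm A's best reply maximizes expected payoff against the mix.
Top: (11/12)·1 + (1/12)·(-1) = 5/6
Middle: (11/12)·2 + (1/12)·(-2) = 5/3
Bottom: (11/12)·(-3) + (1/12)·1 = -8/3
Highest expected payoff is 5/3, from Middle.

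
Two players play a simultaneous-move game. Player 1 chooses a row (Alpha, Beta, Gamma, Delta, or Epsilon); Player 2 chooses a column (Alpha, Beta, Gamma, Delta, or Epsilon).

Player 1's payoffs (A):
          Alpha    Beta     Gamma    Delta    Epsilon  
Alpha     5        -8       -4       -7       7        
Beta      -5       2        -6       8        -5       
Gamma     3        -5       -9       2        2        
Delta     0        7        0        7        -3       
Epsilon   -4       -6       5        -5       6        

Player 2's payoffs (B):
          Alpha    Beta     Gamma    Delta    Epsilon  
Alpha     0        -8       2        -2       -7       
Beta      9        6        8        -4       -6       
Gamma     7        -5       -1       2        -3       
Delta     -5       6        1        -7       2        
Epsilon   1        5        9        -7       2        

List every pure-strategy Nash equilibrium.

Find each player's best response to every opponent strategy; NE are the intersections.
Player 1's best responses — vs Alpha: Alpha (payoff 5); vs Beta: Delta (payoff 7); vs Gamma: Epsilon (payoff 5); vs Delta: Beta (payoff 8); vs Epsilon: Alpha (payoff 7).
Player 2's best responses — vs Alpha: Gamma (payoff 2); vs Beta: Alpha (payoff 9); vs Gamma: Alpha (payoff 7); vs Delta: Beta (payoff 6); vs Epsilon: Gamma (payoff 9).
Mutual best responses occur at (Delta, Beta) and (Epsilon, Gamma); at each, neither player gains by switching.

(Delta, Beta) and (Epsilon, Gamma)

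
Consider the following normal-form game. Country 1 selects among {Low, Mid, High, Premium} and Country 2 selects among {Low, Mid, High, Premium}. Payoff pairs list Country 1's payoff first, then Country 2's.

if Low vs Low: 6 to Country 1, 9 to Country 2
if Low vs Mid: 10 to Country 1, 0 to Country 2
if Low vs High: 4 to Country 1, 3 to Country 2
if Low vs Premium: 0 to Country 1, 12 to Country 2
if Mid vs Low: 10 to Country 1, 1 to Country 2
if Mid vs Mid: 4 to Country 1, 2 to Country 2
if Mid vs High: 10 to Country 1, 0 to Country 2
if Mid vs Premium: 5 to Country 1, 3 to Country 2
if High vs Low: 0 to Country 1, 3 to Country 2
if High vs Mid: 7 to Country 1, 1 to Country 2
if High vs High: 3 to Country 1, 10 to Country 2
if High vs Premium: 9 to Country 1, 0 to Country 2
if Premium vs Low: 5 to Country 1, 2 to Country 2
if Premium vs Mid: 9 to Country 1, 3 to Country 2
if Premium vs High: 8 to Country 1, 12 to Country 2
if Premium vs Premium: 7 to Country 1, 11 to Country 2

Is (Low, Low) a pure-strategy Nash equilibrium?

No

Holding Country 2 at Low: Country 1 gets 6 from Low but could get 10 by switching to Mid. Country 1 has a profitable deviation.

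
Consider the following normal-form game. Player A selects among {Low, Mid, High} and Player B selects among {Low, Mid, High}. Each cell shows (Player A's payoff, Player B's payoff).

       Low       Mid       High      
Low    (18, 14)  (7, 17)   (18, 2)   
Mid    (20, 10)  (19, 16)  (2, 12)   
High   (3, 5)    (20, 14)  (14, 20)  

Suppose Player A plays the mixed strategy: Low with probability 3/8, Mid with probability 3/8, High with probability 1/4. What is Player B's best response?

Player B's best reply maximizes expected payoff against the mix.
Low: (3/8)·14 + (3/8)·10 + (1/4)·5 = 41/4
Mid: (3/8)·17 + (3/8)·16 + (1/4)·14 = 127/8
High: (3/8)·2 + (3/8)·12 + (1/4)·20 = 41/4
Highest expected payoff is 127/8, from Mid.

Mid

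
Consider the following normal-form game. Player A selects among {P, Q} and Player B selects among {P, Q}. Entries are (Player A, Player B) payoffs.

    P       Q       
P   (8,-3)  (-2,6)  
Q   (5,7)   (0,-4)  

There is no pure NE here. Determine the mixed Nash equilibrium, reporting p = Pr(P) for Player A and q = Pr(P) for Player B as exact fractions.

In a mixed NE each player is indifferent between their pure strategies, so the opponent's mix sets the indifference.
Player B indifferent between P and Q: p·(-3) + (1−p)·7 = p·6 + (1−p)·(-4) ⟹ 7 + (-10)p = (-4) + 10p ⟹ p = 11/20.
Player A indifferent between P and Q: q·8 + (1−q)·(-2) = q·5 + (1−q)·0 ⟹ (-2) + 10q = 0 + 5q ⟹ q = 2/5.

p = 11/20, q = 2/5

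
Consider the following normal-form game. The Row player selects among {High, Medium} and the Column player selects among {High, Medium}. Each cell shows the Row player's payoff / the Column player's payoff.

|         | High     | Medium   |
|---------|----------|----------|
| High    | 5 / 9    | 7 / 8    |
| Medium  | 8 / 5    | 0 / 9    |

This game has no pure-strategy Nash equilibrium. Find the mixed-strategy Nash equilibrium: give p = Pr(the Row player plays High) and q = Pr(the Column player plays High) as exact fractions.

p = 4/5, q = 7/10

Each player's mixing probability is pinned down by making the *other* player indifferent.
The Column player indifferent between High and Medium: p·9 + (1−p)·5 = p·8 + (1−p)·9 ⟹ 5 + 4p = 9 + (-1)p ⟹ p = 4/5.
The Row player indifferent between High and Medium: q·5 + (1−q)·7 = q·8 + (1−q)·0 ⟹ 7 + (-2)q = 0 + 8q ⟹ q = 7/10.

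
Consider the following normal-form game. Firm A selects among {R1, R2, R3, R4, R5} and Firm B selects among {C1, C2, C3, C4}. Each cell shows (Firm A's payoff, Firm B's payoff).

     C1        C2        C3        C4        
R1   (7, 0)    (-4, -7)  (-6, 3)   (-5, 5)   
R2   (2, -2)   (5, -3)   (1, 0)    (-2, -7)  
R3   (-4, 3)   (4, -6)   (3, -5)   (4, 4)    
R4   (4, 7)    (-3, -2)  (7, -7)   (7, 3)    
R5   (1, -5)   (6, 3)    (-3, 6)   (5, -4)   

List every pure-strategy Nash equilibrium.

No pure-strategy Nash equilibrium

A profile is a Nash equilibrium when each player is best-responding to the other.
Firm A's best responses — vs C1: R1 (payoff 7); vs C2: R5 (payoff 6); vs C3: R4 (payoff 7); vs C4: R4 (payoff 7).
Firm B's best responses — vs R1: C4 (payoff 5); vs R2: C3 (payoff 0); vs R3: C4 (payoff 4); vs R4: C1 (payoff 7); vs R5: C3 (payoff 6).
No cell has both players best-responding. For instance, Firm A's best reply to C4 is R4, but against R4 Firm B prefers C1 over C4.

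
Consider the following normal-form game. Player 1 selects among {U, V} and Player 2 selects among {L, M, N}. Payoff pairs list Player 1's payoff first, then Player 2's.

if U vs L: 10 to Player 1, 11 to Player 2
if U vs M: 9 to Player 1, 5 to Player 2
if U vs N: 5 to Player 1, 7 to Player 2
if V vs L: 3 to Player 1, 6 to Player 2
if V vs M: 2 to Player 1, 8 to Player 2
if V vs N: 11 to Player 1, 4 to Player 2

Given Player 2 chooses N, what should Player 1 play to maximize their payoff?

V

With Player 2 fixed at N, Player 1's payoffs are: U → 5, V → 11.
The maximum is 11, achieved by V.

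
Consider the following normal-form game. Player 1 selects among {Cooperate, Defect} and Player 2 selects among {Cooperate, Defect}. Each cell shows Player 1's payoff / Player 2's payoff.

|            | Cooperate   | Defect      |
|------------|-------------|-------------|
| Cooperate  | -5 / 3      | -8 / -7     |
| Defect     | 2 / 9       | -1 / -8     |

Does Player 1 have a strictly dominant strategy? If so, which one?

Defect

A strategy is strictly dominant if it gives Player 1 a strictly higher payoff than every other strategy, against every choice by the opponent.
Defect strictly dominates: vs Cooperate: 2 > -5; vs Defect: -1 > -8.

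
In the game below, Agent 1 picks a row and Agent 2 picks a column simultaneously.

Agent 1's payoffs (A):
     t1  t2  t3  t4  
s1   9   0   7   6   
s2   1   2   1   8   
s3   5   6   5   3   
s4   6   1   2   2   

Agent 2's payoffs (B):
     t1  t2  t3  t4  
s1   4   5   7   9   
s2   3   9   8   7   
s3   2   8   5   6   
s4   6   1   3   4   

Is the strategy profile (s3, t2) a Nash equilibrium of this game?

Holding Agent 2 at t2: Agent 1 gets 6 from s3, versus 0 from s1, 2 from s2, 1 from s4. No profitable deviation for Agent 1.
Holding Agent 1 at s3: Agent 2 gets 8 from t2, versus 2 from t1, 5 from t3, 6 from t4. No profitable deviation for Agent 2 either.

Yes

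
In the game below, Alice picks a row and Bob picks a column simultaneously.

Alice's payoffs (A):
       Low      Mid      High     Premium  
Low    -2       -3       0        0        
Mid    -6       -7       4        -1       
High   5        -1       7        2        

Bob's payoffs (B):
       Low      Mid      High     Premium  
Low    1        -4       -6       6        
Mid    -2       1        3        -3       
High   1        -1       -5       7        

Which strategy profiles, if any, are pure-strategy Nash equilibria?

A profile is a Nash equilibrium when each player is best-responding to the other.
Alice's best responses — vs Low: High (payoff 5); vs Mid: High (payoff -1); vs High: High (payoff 7); vs Premium: High (payoff 2).
Bob's best responses — vs Low: Premium (payoff 6); vs Mid: High (payoff 3); vs High: Premium (payoff 7).
The only mutual best response is (High, Premium); neither player gains by switching there.

(High, Premium)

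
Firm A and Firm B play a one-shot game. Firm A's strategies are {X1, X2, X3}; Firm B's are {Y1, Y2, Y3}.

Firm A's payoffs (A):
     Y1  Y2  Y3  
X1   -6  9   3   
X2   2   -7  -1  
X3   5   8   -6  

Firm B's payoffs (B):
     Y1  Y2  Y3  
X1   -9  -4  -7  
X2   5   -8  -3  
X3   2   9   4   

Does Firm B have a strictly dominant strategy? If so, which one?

Check whether one of Firm B's strategies beats all alternatives regardless of what the opponent does.
Y1 is not dominant: against X1, Y2 gives -4 > -9.
Y2 is not dominant: against X2, Y1 gives 5 > -8.
Y3 is not dominant: against X1, Y2 gives -4 > -7.
No single strategy is best against every opponent action.

No strictly dominant strategy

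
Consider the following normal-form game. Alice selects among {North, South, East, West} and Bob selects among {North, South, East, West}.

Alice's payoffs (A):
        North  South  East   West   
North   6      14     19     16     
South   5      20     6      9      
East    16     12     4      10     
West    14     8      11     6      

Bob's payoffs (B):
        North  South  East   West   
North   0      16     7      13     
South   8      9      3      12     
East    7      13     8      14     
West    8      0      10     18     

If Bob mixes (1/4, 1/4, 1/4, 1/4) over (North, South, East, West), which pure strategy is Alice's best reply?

Compute Alice's expected payoff from each pure strategy against the given mix.
North: (1/4)·6 + (1/4)·14 + (1/4)·19 + (1/4)·16 = 55/4
South: (1/4)·5 + (1/4)·20 + (1/4)·6 + (1/4)·9 = 10
East: (1/4)·16 + (1/4)·12 + (1/4)·4 + (1/4)·10 = 21/2
West: (1/4)·14 + (1/4)·8 + (1/4)·11 + (1/4)·6 = 39/4
Highest expected payoff is 55/4, from North.

North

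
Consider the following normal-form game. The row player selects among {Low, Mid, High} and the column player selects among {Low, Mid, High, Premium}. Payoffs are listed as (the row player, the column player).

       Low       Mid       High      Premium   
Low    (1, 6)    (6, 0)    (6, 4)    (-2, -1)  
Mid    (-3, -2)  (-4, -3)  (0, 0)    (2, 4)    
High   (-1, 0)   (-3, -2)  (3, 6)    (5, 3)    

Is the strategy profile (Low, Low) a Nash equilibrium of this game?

Holding the column player at Low: the row player gets 1 from Low, versus -3 from Mid, -1 from High. No profitable deviation for the row player.
Holding the row player at Low: the column player gets 6 from Low, versus 0 from Mid, 4 from High, -1 from Premium. No profitable deviation for the column player either.

Yes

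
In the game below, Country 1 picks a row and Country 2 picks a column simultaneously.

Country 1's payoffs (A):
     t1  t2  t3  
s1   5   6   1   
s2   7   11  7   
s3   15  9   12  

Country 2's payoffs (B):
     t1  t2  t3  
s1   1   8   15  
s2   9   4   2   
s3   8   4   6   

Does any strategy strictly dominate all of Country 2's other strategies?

A strategy is strictly dominant if it gives Country 2 a strictly higher payoff than every other strategy, against every choice by the opponent.
t1 is not dominant: against s1, t2 gives 8 > 1.
t2 is not dominant: against s1, t3 gives 15 > 8.
t3 is not dominant: against s2, t1 gives 9 > 2.
No single strategy is best against every opponent action.

No strictly dominant strategy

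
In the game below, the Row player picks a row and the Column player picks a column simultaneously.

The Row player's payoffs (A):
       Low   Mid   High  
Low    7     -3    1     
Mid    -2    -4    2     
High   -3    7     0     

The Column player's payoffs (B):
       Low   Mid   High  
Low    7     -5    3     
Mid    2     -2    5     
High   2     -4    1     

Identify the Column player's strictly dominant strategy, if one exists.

Check whether one of the Column player's strategies beats all alternatives regardless of what the opponent does.
Low is not dominant: against Mid, High gives 5 > 2.
Mid is not dominant: against Low, Low gives 7 > -5.
High is not dominant: against Low, Low gives 7 > 3.
No single strategy is best against every opponent action.

None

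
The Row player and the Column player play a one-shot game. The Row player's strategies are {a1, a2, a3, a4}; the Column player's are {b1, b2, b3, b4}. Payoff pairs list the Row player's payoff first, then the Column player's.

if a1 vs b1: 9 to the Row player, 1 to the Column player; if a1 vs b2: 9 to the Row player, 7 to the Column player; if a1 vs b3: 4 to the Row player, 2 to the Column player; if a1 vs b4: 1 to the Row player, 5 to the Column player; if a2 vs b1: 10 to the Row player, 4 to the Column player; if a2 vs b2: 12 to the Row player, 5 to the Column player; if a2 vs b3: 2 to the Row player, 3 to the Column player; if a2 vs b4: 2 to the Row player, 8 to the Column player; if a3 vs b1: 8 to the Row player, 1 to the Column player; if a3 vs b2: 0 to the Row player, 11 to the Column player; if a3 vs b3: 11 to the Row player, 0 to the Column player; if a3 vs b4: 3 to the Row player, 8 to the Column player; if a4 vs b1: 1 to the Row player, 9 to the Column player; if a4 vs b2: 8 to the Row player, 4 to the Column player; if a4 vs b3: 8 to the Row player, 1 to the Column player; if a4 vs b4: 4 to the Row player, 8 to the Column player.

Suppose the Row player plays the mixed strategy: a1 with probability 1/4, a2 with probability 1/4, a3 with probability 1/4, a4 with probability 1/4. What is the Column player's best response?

b4

Compute the Column player's expected payoff from each pure strategy against the given mix.
b1: (1/4)·1 + (1/4)·4 + (1/4)·1 + (1/4)·9 = 15/4
b2: (1/4)·7 + (1/4)·5 + (1/4)·11 + (1/4)·4 = 27/4
b3: (1/4)·2 + (1/4)·3 + (1/4)·0 + (1/4)·1 = 3/2
b4: (1/4)·5 + (1/4)·8 + (1/4)·8 + (1/4)·8 = 29/4
Highest expected payoff is 29/4, from b4.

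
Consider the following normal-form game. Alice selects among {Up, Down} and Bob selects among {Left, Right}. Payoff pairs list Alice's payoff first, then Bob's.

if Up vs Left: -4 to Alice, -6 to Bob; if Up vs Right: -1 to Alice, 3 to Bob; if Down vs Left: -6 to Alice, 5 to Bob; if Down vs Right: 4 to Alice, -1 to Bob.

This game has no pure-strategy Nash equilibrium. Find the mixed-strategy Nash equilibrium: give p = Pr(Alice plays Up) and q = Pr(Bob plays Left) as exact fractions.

In a mixed NE each player is indifferent between their pure strategies, so the opponent's mix sets the indifference.
Bob indifferent between Left and Right: p·(-6) + (1−p)·5 = p·3 + (1−p)·(-1) ⟹ 5 + (-11)p = (-1) + 4p ⟹ p = 2/5.
Alice indifferent between Up and Down: q·(-4) + (1−q)·(-1) = q·(-6) + (1−q)·4 ⟹ (-1) + (-3)q = 4 + (-10)q ⟹ q = 5/7.

p = 2/5, q = 5/7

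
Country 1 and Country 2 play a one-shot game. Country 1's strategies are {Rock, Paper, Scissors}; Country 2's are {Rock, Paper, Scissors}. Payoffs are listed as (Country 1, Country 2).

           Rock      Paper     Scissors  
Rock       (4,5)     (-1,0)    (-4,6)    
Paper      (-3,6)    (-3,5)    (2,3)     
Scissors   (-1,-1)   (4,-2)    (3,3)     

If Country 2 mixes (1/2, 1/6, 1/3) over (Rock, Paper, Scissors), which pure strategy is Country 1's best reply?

Country 1's best reply maximizes expected payoff against the mix.
Rock: (1/2)·4 + (1/6)·(-1) + (1/3)·(-4) = 1/2
Paper: (1/2)·(-3) + (1/6)·(-3) + (1/3)·2 = -4/3
Scissors: (1/2)·(-1) + (1/6)·4 + (1/3)·3 = 7/6
Highest expected payoff is 7/6, from Scissors.

Scissors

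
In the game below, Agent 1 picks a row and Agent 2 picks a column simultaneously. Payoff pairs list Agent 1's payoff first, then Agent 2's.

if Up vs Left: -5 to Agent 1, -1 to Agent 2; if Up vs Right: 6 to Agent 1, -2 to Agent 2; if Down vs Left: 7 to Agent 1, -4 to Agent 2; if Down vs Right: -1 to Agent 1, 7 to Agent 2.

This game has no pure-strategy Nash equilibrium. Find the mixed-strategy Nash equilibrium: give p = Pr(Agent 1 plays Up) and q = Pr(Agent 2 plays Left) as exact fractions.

p = 11/12, q = 7/19

Each player's mixing probability is pinned down by making the *other* player indifferent.
Agent 2 indifferent between Left and Right: p·(-1) + (1−p)·(-4) = p·(-2) + (1−p)·7 ⟹ (-4) + 3p = 7 + (-9)p ⟹ p = 11/12.
Agent 1 indifferent between Up and Down: q·(-5) + (1−q)·6 = q·7 + (1−q)·(-1) ⟹ 6 + (-11)q = (-1) + 8q ⟹ q = 7/19.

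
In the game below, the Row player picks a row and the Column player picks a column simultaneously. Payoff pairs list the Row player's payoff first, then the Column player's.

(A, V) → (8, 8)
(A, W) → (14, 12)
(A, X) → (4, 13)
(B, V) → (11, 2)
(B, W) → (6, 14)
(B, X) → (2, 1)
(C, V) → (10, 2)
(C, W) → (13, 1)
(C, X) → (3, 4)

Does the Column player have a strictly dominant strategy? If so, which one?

None

Check whether one of the Column player's strategies beats all alternatives regardless of what the opponent does.
V is not dominant: against A, W gives 12 > 8.
W is not dominant: against A, X gives 13 > 12.
X is not dominant: against B, V gives 2 > 1.
No single strategy is best against every opponent action.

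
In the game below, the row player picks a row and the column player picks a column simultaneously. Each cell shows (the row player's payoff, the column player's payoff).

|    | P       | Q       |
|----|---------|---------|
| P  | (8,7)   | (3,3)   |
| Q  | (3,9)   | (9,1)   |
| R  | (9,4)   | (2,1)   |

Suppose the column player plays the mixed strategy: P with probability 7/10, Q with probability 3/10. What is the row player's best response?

R

Compute the row player's expected payoff from each pure strategy against the given mix.
P: (7/10)·8 + (3/10)·3 = 13/2
Q: (7/10)·3 + (3/10)·9 = 24/5
R: (7/10)·9 + (3/10)·2 = 69/10
Highest expected payoff is 69/10, from R.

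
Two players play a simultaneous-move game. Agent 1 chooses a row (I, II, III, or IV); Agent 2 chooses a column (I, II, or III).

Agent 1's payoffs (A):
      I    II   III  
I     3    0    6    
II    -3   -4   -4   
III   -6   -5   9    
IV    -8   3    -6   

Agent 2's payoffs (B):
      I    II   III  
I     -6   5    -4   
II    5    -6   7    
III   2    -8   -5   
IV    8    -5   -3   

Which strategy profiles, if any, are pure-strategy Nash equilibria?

None

Find each player's best response to every opponent strategy; NE are the intersections.
Agent 1's best responses — vs I: I (payoff 3); vs II: IV (payoff 3); vs III: III (payoff 9).
Agent 2's best responses — vs I: II (payoff 5); vs II: III (payoff 7); vs III: I (payoff 2); vs IV: I (payoff 8).
No cell has both players best-responding. For instance, Agent 1's best reply to II is IV, but against IV Agent 2 prefers I over II.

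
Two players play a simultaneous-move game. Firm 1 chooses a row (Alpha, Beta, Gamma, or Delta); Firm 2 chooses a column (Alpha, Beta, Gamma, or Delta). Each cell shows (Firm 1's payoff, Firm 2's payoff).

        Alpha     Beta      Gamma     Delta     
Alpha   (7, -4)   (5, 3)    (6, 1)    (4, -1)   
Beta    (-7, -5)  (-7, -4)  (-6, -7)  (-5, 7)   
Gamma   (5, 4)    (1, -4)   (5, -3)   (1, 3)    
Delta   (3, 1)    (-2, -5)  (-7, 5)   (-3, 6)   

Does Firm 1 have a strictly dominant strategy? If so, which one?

A strategy is strictly dominant if it gives Firm 1 a strictly higher payoff than every other strategy, against every choice by the opponent.
Alpha strictly dominates: vs Alpha: 7 > each of {-7, 5, 3}; vs Beta: 5 > each of {-7, 1, -2}; vs Gamma: 6 > each of {-6, 5, -7}; vs Delta: 4 > each of {-5, 1, -3}.

Alpha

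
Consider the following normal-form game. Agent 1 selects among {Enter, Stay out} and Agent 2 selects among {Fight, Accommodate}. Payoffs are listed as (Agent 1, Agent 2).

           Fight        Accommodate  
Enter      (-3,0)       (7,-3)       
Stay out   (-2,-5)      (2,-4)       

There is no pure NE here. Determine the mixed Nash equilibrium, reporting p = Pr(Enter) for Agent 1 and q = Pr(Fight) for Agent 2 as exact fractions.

Each player's mixing probability is pinned down by making the *other* player indifferent.
Agent 2 indifferent between Fight and Accommodate: p·0 + (1−p)·(-5) = p·(-3) + (1−p)·(-4) ⟹ (-5) + 5p = (-4) + 1p ⟹ p = 1/4.
Agent 1 indifferent between Enter and Stay out: q·(-3) + (1−q)·7 = q·(-2) + (1−q)·2 ⟹ 7 + (-10)q = 2 + (-4)q ⟹ q = 5/6.

p = 1/4, q = 5/6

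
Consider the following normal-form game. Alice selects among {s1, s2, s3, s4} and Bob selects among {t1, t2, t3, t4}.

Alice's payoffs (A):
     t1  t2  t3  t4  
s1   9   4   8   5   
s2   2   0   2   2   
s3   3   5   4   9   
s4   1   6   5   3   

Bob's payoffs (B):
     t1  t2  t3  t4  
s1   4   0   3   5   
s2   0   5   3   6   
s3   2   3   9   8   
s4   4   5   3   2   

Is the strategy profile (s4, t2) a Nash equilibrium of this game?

Yes

Holding Bob at t2: Alice gets 6 from s4, versus 4 from s1, 0 from s2, 5 from s3. No profitable deviation for Alice.
Holding Alice at s4: Bob gets 5 from t2, versus 4 from t1, 3 from t3, 2 from t4. No profitable deviation for Bob either.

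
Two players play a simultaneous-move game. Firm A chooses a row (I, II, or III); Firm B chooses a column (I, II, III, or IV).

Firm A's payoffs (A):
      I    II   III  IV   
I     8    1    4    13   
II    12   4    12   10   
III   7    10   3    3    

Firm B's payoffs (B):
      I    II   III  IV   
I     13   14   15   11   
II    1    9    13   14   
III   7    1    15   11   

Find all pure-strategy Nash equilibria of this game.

There is no pure-strategy Nash equilibrium

Find each player's best response to every opponent strategy; NE are the intersections.
Firm A's best responses — vs I: II (payoff 12); vs II: III (payoff 10); vs III: II (payoff 12); vs IV: I (payoff 13).
Firm B's best responses — vs I: III (payoff 15); vs II: IV (payoff 14); vs III: III (payoff 15).
No cell has both players best-responding. For instance, Firm A's best reply to I is II, but against II Firm B prefers IV over I.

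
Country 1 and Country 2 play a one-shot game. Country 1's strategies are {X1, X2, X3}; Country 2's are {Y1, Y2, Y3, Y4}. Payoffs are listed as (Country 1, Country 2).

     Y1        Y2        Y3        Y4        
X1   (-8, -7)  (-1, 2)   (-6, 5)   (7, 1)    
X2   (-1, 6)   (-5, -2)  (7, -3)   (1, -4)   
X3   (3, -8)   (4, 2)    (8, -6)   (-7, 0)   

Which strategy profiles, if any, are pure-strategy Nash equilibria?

(X3, Y2)

A profile is a Nash equilibrium when each player is best-responding to the other.
Country 1's best responses — vs Y1: X3 (payoff 3); vs Y2: X3 (payoff 4); vs Y3: X3 (payoff 8); vs Y4: X1 (payoff 7).
Country 2's best responses — vs X1: Y3 (payoff 5); vs X2: Y1 (payoff 6); vs X3: Y2 (payoff 2).
The only mutual best response is (X3, Y2); neither player gains by switching there.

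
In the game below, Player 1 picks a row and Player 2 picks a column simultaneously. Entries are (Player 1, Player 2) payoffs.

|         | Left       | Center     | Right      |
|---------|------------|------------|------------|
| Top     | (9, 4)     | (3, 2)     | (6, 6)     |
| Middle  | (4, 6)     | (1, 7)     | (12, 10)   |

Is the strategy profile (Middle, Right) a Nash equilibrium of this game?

Yes

Holding Player 2 at Right: Player 1 gets 12 from Middle, versus 6 from Top. No profitable deviation for Player 1.
Holding Player 1 at Middle: Player 2 gets 10 from Right, versus 6 from Left, 7 from Center. No profitable deviation for Player 2 either.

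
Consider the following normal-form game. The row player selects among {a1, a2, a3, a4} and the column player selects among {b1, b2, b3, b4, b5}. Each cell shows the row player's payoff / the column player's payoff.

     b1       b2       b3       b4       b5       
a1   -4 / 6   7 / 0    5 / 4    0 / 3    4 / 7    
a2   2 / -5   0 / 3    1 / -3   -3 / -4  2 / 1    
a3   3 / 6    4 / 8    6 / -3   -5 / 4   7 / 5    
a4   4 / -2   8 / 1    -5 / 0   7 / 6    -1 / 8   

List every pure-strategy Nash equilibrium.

None

Check mutual best responses: a cell is a NE iff neither player can gain by unilaterally deviating.
The row player's best responses — vs b1: a4 (payoff 4); vs b2: a4 (payoff 8); vs b3: a3 (payoff 6); vs b4: a4 (payoff 7); vs b5: a3 (payoff 7).
The column player's best responses — vs a1: b5 (payoff 7); vs a2: b2 (payoff 3); vs a3: b2 (payoff 8); vs a4: b5 (payoff 8).
No cell has both players best-responding. For instance, the row player's best reply to b3 is a3, but against a3 the column player prefers b2 over b3.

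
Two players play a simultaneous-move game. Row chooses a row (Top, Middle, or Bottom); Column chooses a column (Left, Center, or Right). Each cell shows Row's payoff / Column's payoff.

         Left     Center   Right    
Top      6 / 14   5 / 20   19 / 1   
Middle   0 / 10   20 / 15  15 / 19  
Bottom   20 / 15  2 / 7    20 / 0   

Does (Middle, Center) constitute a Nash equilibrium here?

Holding Column at Center: Row gets 20 from Middle, versus 5 from Top, 2 from Bottom. No profitable deviation for Row.
Holding Row at Middle: Column gets 15 from Center but could get 19 by switching to Right. Column has a profitable deviation.

No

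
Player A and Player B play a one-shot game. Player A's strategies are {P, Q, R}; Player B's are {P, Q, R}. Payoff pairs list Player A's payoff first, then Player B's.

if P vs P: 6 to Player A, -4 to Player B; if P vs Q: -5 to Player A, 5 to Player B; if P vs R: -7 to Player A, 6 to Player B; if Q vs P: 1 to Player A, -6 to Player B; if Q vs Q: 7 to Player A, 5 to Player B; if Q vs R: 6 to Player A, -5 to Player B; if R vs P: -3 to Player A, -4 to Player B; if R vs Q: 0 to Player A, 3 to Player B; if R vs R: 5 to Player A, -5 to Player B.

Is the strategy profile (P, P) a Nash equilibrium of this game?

Holding Player B at P: Player A gets 6 from P, versus 1 from Q, -3 from R. No profitable deviation for Player A.
Holding Player A at P: Player B gets -4 from P but could get 6 by switching to R. Player B has a profitable deviation.

No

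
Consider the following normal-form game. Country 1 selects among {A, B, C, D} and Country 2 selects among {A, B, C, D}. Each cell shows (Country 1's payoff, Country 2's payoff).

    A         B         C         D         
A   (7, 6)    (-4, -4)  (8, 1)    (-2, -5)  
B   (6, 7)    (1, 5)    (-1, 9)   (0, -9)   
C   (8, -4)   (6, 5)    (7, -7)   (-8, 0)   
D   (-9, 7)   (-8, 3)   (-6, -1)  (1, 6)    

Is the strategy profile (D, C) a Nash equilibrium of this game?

No

Holding Country 2 at C: Country 1 gets -6 from D but could get 8 by switching to A. Country 1 has a profitable deviation.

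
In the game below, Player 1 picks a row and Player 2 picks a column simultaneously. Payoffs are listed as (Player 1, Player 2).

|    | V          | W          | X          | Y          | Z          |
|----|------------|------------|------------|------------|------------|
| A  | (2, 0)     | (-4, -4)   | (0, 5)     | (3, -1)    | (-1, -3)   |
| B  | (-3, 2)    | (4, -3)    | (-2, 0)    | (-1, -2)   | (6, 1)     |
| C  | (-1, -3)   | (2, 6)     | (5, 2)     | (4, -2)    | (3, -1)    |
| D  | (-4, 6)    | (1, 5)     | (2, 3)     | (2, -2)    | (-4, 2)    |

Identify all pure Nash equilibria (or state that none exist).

A profile is a Nash equilibrium when each player is best-responding to the other.
Player 1's best responses — vs V: A (payoff 2); vs W: B (payoff 4); vs X: C (payoff 5); vs Y: C (payoff 4); vs Z: B (payoff 6).
Player 2's best responses — vs A: X (payoff 5); vs B: V (payoff 2); vs C: W (payoff 6); vs D: V (payoff 6).
No cell has both players best-responding. For instance, Player 1's best reply to V is A, but against A Player 2 prefers X over V.

There is no pure-strategy Nash equilibrium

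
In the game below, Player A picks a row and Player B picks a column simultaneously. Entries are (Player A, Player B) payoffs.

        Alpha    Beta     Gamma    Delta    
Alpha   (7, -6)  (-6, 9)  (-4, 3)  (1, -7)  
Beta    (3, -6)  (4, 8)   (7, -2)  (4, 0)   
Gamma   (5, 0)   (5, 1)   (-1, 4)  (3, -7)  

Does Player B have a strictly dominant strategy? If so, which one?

A strategy is strictly dominant if it gives Player B a strictly higher payoff than every other strategy, against every choice by the opponent.
Alpha is not dominant: against Alpha, Beta gives 9 > -6.
Beta is not dominant: against Gamma, Gamma gives 4 > 1.
Gamma is not dominant: against Alpha, Beta gives 9 > 3.
Delta is not dominant: against Alpha, Alpha gives -6 > -7.
No single strategy is best against every opponent action.

None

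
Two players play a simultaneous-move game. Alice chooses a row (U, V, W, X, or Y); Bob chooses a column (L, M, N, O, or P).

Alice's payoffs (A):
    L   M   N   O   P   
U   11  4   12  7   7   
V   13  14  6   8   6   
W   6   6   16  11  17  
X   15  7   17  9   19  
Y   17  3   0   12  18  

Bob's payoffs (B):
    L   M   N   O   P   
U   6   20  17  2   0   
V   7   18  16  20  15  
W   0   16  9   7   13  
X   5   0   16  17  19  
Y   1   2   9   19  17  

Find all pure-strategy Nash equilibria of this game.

(X, P) and (Y, O)

Find each player's best response to every opponent strategy; NE are the intersections.
Alice's best responses — vs L: Y (payoff 17); vs M: V (payoff 14); vs N: X (payoff 17); vs O: Y (payoff 12); vs P: X (payoff 19).
Bob's best responses — vs U: M (payoff 20); vs V: O (payoff 20); vs W: M (payoff 16); vs X: P (payoff 19); vs Y: O (payoff 19).
Mutual best responses occur at (X, P) and (Y, O); at each, neither player gains by switching.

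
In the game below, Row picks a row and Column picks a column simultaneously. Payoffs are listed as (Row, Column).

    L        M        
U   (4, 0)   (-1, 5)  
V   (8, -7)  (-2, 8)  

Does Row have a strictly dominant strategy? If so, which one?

No strictly dominant strategy

A strategy is strictly dominant if it gives Row a strictly higher payoff than every other strategy, against every choice by the opponent.
U is not dominant: against L, V gives 8 > 4.
V is not dominant: against M, U gives -1 > -2.
No single strategy is best against every opponent action.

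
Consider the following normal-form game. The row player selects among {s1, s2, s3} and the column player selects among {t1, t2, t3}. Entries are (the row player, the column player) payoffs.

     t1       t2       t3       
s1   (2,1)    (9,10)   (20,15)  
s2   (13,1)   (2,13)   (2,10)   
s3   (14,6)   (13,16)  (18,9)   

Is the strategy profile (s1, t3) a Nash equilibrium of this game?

Holding the column player at t3: the row player gets 20 from s1, versus 2 from s2, 18 from s3. No profitable deviation for the row player.
Holding the row player at s1: the column player gets 15 from t3, versus 1 from t1, 10 from t2. No profitable deviation for the column player either.

Yes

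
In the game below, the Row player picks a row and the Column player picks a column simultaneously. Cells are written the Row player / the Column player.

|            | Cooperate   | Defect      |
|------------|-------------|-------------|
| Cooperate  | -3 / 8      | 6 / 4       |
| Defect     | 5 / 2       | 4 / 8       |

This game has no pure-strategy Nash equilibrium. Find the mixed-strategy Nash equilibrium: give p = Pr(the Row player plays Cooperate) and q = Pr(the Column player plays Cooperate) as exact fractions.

In a mixed NE each player is indifferent between their pure strategies, so the opponent's mix sets the indifference.
The Column player indifferent between Cooperate and Defect: p·8 + (1−p)·2 = p·4 + (1−p)·8 ⟹ 2 + 6p = 8 + (-4)p ⟹ p = 3/5.
The Row player indifferent between Cooperate and Defect: q·(-3) + (1−q)·6 = q·5 + (1−q)·4 ⟹ 6 + (-9)q = 4 + 1q ⟹ q = 1/5.

p = 3/5, q = 1/5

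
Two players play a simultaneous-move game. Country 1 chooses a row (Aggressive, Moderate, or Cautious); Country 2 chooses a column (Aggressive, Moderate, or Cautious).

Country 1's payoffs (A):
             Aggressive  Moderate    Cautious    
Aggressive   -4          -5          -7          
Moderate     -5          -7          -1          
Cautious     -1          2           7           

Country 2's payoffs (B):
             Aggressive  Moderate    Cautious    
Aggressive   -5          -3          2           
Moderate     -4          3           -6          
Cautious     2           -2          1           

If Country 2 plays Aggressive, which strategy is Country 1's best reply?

Cautious

With Country 2 fixed at Aggressive, Country 1's payoffs are: Aggressive → -4, Moderate → -5, Cautious → -1.
The maximum is -1, achieved by Cautious.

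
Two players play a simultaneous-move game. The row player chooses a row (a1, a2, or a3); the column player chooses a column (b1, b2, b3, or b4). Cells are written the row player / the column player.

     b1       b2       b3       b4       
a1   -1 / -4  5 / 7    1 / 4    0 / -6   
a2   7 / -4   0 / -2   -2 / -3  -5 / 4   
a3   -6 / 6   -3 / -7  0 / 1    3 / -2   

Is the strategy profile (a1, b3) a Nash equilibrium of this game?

Holding the column player at b3: the row player gets 1 from a1, versus -2 from a2, 0 from a3. No profitable deviation for the row player.
Holding the row player at a1: the column player gets 4 from b3 but could get 7 by switching to b2. The column player has a profitable deviation.

No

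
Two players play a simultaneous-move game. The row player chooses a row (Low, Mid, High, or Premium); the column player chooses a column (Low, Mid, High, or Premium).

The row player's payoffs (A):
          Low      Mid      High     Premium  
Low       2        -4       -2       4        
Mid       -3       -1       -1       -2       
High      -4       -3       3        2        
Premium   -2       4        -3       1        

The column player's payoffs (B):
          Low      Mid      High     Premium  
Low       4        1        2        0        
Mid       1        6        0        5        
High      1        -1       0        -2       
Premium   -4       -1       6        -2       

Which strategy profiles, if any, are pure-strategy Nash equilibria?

Check mutual best responses: a cell is a NE iff neither player can gain by unilaterally deviating.
The row player's best responses — vs Low: Low (payoff 2); vs Mid: Premium (payoff 4); vs High: High (payoff 3); vs Premium: Low (payoff 4).
The column player's best responses — vs Low: Low (payoff 4); vs Mid: Mid (payoff 6); vs High: Low (payoff 1); vs Premium: High (payoff 6).
The only mutual best response is (Low, Low); neither player gains by switching there.

(Low, Low)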